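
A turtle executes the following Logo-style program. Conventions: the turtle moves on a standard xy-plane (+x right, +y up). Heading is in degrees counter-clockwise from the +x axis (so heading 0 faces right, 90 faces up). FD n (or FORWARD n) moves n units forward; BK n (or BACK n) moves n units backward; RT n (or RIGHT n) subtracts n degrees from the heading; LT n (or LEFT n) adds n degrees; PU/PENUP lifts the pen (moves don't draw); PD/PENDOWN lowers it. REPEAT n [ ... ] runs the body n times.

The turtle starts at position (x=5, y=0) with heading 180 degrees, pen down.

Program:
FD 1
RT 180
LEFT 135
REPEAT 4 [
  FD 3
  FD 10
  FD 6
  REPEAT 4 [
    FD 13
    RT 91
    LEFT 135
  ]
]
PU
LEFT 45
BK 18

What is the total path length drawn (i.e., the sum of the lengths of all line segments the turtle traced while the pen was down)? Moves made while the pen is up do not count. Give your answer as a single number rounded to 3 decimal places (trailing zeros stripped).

Answer: 285

Derivation:
Executing turtle program step by step:
Start: pos=(5,0), heading=180, pen down
FD 1: (5,0) -> (4,0) [heading=180, draw]
RT 180: heading 180 -> 0
LT 135: heading 0 -> 135
REPEAT 4 [
  -- iteration 1/4 --
  FD 3: (4,0) -> (1.879,2.121) [heading=135, draw]
  FD 10: (1.879,2.121) -> (-5.192,9.192) [heading=135, draw]
  FD 6: (-5.192,9.192) -> (-9.435,13.435) [heading=135, draw]
  REPEAT 4 [
    -- iteration 1/4 --
    FD 13: (-9.435,13.435) -> (-18.627,22.627) [heading=135, draw]
    RT 91: heading 135 -> 44
    LT 135: heading 44 -> 179
    -- iteration 2/4 --
    FD 13: (-18.627,22.627) -> (-31.625,22.854) [heading=179, draw]
    RT 91: heading 179 -> 88
    LT 135: heading 88 -> 223
    -- iteration 3/4 --
    FD 13: (-31.625,22.854) -> (-41.133,13.988) [heading=223, draw]
    RT 91: heading 223 -> 132
    LT 135: heading 132 -> 267
    -- iteration 4/4 --
    FD 13: (-41.133,13.988) -> (-41.813,1.006) [heading=267, draw]
    RT 91: heading 267 -> 176
    LT 135: heading 176 -> 311
  ]
  -- iteration 2/4 --
  FD 3: (-41.813,1.006) -> (-39.845,-1.258) [heading=311, draw]
  FD 10: (-39.845,-1.258) -> (-33.285,-8.805) [heading=311, draw]
  FD 6: (-33.285,-8.805) -> (-29.348,-13.333) [heading=311, draw]
  REPEAT 4 [
    -- iteration 1/4 --
    FD 13: (-29.348,-13.333) -> (-20.82,-23.145) [heading=311, draw]
    RT 91: heading 311 -> 220
    LT 135: heading 220 -> 355
    -- iteration 2/4 --
    FD 13: (-20.82,-23.145) -> (-7.869,-24.278) [heading=355, draw]
    RT 91: heading 355 -> 264
    LT 135: heading 264 -> 39
    -- iteration 3/4 --
    FD 13: (-7.869,-24.278) -> (2.234,-16.096) [heading=39, draw]
    RT 91: heading 39 -> 308
    LT 135: heading 308 -> 83
    -- iteration 4/4 --
    FD 13: (2.234,-16.096) -> (3.818,-3.193) [heading=83, draw]
    RT 91: heading 83 -> 352
    LT 135: heading 352 -> 127
  ]
  -- iteration 3/4 --
  FD 3: (3.818,-3.193) -> (2.013,-0.797) [heading=127, draw]
  FD 10: (2.013,-0.797) -> (-4.005,7.189) [heading=127, draw]
  FD 6: (-4.005,7.189) -> (-7.616,11.981) [heading=127, draw]
  REPEAT 4 [
    -- iteration 1/4 --
    FD 13: (-7.616,11.981) -> (-15.44,22.363) [heading=127, draw]
    RT 91: heading 127 -> 36
    LT 135: heading 36 -> 171
    -- iteration 2/4 --
    FD 13: (-15.44,22.363) -> (-28.28,24.397) [heading=171, draw]
    RT 91: heading 171 -> 80
    LT 135: heading 80 -> 215
    -- iteration 3/4 --
    FD 13: (-28.28,24.397) -> (-38.929,16.94) [heading=215, draw]
    RT 91: heading 215 -> 124
    LT 135: heading 124 -> 259
    -- iteration 4/4 --
    FD 13: (-38.929,16.94) -> (-41.409,4.179) [heading=259, draw]
    RT 91: heading 259 -> 168
    LT 135: heading 168 -> 303
  ]
  -- iteration 4/4 --
  FD 3: (-41.409,4.179) -> (-39.775,1.663) [heading=303, draw]
  FD 10: (-39.775,1.663) -> (-34.329,-6.724) [heading=303, draw]
  FD 6: (-34.329,-6.724) -> (-31.061,-11.756) [heading=303, draw]
  REPEAT 4 [
    -- iteration 1/4 --
    FD 13: (-31.061,-11.756) -> (-23.981,-22.658) [heading=303, draw]
    RT 91: heading 303 -> 212
    LT 135: heading 212 -> 347
    -- iteration 2/4 --
    FD 13: (-23.981,-22.658) -> (-11.314,-25.583) [heading=347, draw]
    RT 91: heading 347 -> 256
    LT 135: heading 256 -> 31
    -- iteration 3/4 --
    FD 13: (-11.314,-25.583) -> (-0.171,-18.887) [heading=31, draw]
    RT 91: heading 31 -> 300
    LT 135: heading 300 -> 75
    -- iteration 4/4 --
    FD 13: (-0.171,-18.887) -> (3.194,-6.33) [heading=75, draw]
    RT 91: heading 75 -> 344
    LT 135: heading 344 -> 119
  ]
]
PU: pen up
LT 45: heading 119 -> 164
BK 18: (3.194,-6.33) -> (20.496,-11.292) [heading=164, move]
Final: pos=(20.496,-11.292), heading=164, 29 segment(s) drawn

Segment lengths:
  seg 1: (5,0) -> (4,0), length = 1
  seg 2: (4,0) -> (1.879,2.121), length = 3
  seg 3: (1.879,2.121) -> (-5.192,9.192), length = 10
  seg 4: (-5.192,9.192) -> (-9.435,13.435), length = 6
  seg 5: (-9.435,13.435) -> (-18.627,22.627), length = 13
  seg 6: (-18.627,22.627) -> (-31.625,22.854), length = 13
  seg 7: (-31.625,22.854) -> (-41.133,13.988), length = 13
  seg 8: (-41.133,13.988) -> (-41.813,1.006), length = 13
  seg 9: (-41.813,1.006) -> (-39.845,-1.258), length = 3
  seg 10: (-39.845,-1.258) -> (-33.285,-8.805), length = 10
  seg 11: (-33.285,-8.805) -> (-29.348,-13.333), length = 6
  seg 12: (-29.348,-13.333) -> (-20.82,-23.145), length = 13
  seg 13: (-20.82,-23.145) -> (-7.869,-24.278), length = 13
  seg 14: (-7.869,-24.278) -> (2.234,-16.096), length = 13
  seg 15: (2.234,-16.096) -> (3.818,-3.193), length = 13
  seg 16: (3.818,-3.193) -> (2.013,-0.797), length = 3
  seg 17: (2.013,-0.797) -> (-4.005,7.189), length = 10
  seg 18: (-4.005,7.189) -> (-7.616,11.981), length = 6
  seg 19: (-7.616,11.981) -> (-15.44,22.363), length = 13
  seg 20: (-15.44,22.363) -> (-28.28,24.397), length = 13
  seg 21: (-28.28,24.397) -> (-38.929,16.94), length = 13
  seg 22: (-38.929,16.94) -> (-41.409,4.179), length = 13
  seg 23: (-41.409,4.179) -> (-39.775,1.663), length = 3
  seg 24: (-39.775,1.663) -> (-34.329,-6.724), length = 10
  seg 25: (-34.329,-6.724) -> (-31.061,-11.756), length = 6
  seg 26: (-31.061,-11.756) -> (-23.981,-22.658), length = 13
  seg 27: (-23.981,-22.658) -> (-11.314,-25.583), length = 13
  seg 28: (-11.314,-25.583) -> (-0.171,-18.887), length = 13
  seg 29: (-0.171,-18.887) -> (3.194,-6.33), length = 13
Total = 285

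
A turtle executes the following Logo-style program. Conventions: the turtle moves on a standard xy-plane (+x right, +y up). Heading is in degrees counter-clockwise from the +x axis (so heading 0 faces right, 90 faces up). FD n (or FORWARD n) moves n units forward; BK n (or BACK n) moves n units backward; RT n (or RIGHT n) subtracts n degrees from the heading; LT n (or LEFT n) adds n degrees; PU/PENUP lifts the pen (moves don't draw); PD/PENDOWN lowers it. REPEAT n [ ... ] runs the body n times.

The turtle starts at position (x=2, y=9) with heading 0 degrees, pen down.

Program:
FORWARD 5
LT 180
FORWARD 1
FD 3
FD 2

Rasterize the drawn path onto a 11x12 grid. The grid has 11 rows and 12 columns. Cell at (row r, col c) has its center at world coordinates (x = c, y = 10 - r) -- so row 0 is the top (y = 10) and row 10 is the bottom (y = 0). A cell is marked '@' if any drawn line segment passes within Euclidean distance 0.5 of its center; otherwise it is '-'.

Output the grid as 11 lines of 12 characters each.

Answer: ------------
-@@@@@@@----
------------
------------
------------
------------
------------
------------
------------
------------
------------

Derivation:
Segment 0: (2,9) -> (7,9)
Segment 1: (7,9) -> (6,9)
Segment 2: (6,9) -> (3,9)
Segment 3: (3,9) -> (1,9)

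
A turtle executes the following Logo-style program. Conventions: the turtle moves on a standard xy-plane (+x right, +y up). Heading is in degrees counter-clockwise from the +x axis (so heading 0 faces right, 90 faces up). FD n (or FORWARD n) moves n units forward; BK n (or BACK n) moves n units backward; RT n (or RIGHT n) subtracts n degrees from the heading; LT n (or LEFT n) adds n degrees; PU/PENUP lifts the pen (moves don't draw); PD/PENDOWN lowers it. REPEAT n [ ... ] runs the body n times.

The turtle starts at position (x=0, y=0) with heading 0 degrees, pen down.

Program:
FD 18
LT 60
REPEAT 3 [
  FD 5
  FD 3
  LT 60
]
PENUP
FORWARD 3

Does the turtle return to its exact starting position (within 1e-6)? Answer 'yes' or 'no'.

Answer: no

Derivation:
Executing turtle program step by step:
Start: pos=(0,0), heading=0, pen down
FD 18: (0,0) -> (18,0) [heading=0, draw]
LT 60: heading 0 -> 60
REPEAT 3 [
  -- iteration 1/3 --
  FD 5: (18,0) -> (20.5,4.33) [heading=60, draw]
  FD 3: (20.5,4.33) -> (22,6.928) [heading=60, draw]
  LT 60: heading 60 -> 120
  -- iteration 2/3 --
  FD 5: (22,6.928) -> (19.5,11.258) [heading=120, draw]
  FD 3: (19.5,11.258) -> (18,13.856) [heading=120, draw]
  LT 60: heading 120 -> 180
  -- iteration 3/3 --
  FD 5: (18,13.856) -> (13,13.856) [heading=180, draw]
  FD 3: (13,13.856) -> (10,13.856) [heading=180, draw]
  LT 60: heading 180 -> 240
]
PU: pen up
FD 3: (10,13.856) -> (8.5,11.258) [heading=240, move]
Final: pos=(8.5,11.258), heading=240, 7 segment(s) drawn

Start position: (0, 0)
Final position: (8.5, 11.258)
Distance = 14.107; >= 1e-6 -> NOT closed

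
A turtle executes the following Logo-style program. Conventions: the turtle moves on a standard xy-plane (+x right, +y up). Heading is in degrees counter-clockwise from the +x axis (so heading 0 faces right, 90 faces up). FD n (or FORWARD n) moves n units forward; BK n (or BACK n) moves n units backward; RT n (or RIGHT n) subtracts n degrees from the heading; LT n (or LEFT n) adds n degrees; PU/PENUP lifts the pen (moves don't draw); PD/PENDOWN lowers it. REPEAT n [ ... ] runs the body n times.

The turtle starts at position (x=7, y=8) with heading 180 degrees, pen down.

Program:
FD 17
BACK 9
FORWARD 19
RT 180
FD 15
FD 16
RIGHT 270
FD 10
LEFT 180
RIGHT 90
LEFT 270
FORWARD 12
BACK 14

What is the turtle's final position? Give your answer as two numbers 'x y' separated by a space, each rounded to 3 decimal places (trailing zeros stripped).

Answer: 11 16

Derivation:
Executing turtle program step by step:
Start: pos=(7,8), heading=180, pen down
FD 17: (7,8) -> (-10,8) [heading=180, draw]
BK 9: (-10,8) -> (-1,8) [heading=180, draw]
FD 19: (-1,8) -> (-20,8) [heading=180, draw]
RT 180: heading 180 -> 0
FD 15: (-20,8) -> (-5,8) [heading=0, draw]
FD 16: (-5,8) -> (11,8) [heading=0, draw]
RT 270: heading 0 -> 90
FD 10: (11,8) -> (11,18) [heading=90, draw]
LT 180: heading 90 -> 270
RT 90: heading 270 -> 180
LT 270: heading 180 -> 90
FD 12: (11,18) -> (11,30) [heading=90, draw]
BK 14: (11,30) -> (11,16) [heading=90, draw]
Final: pos=(11,16), heading=90, 8 segment(s) drawn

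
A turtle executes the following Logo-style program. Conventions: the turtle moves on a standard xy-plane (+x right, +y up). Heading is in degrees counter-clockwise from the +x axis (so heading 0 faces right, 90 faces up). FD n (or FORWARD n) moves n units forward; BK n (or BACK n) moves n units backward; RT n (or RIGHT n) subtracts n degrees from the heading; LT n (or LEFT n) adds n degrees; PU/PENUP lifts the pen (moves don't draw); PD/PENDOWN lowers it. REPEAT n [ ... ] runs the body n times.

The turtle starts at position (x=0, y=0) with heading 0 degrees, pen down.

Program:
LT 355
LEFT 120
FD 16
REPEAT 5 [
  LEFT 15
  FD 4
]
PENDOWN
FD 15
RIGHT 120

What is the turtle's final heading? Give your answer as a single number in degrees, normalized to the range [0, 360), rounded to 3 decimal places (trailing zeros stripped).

Executing turtle program step by step:
Start: pos=(0,0), heading=0, pen down
LT 355: heading 0 -> 355
LT 120: heading 355 -> 115
FD 16: (0,0) -> (-6.762,14.501) [heading=115, draw]
REPEAT 5 [
  -- iteration 1/5 --
  LT 15: heading 115 -> 130
  FD 4: (-6.762,14.501) -> (-9.333,17.565) [heading=130, draw]
  -- iteration 2/5 --
  LT 15: heading 130 -> 145
  FD 4: (-9.333,17.565) -> (-12.61,19.859) [heading=145, draw]
  -- iteration 3/5 --
  LT 15: heading 145 -> 160
  FD 4: (-12.61,19.859) -> (-16.368,21.227) [heading=160, draw]
  -- iteration 4/5 --
  LT 15: heading 160 -> 175
  FD 4: (-16.368,21.227) -> (-20.353,21.576) [heading=175, draw]
  -- iteration 5/5 --
  LT 15: heading 175 -> 190
  FD 4: (-20.353,21.576) -> (-24.292,20.882) [heading=190, draw]
]
PD: pen down
FD 15: (-24.292,20.882) -> (-39.065,18.277) [heading=190, draw]
RT 120: heading 190 -> 70
Final: pos=(-39.065,18.277), heading=70, 7 segment(s) drawn

Answer: 70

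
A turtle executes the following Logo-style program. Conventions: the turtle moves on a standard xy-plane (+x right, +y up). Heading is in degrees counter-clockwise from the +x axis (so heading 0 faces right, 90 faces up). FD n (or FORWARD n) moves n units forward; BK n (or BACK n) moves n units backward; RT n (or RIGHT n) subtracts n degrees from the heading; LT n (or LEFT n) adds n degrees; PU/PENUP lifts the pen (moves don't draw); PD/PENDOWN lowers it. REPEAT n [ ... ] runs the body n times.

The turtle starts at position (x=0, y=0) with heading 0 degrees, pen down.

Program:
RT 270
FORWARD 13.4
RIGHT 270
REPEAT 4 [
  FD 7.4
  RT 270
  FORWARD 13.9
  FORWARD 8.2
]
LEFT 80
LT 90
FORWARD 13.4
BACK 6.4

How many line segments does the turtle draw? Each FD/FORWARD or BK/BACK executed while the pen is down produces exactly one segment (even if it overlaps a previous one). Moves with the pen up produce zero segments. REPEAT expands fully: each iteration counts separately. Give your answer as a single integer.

Answer: 15

Derivation:
Executing turtle program step by step:
Start: pos=(0,0), heading=0, pen down
RT 270: heading 0 -> 90
FD 13.4: (0,0) -> (0,13.4) [heading=90, draw]
RT 270: heading 90 -> 180
REPEAT 4 [
  -- iteration 1/4 --
  FD 7.4: (0,13.4) -> (-7.4,13.4) [heading=180, draw]
  RT 270: heading 180 -> 270
  FD 13.9: (-7.4,13.4) -> (-7.4,-0.5) [heading=270, draw]
  FD 8.2: (-7.4,-0.5) -> (-7.4,-8.7) [heading=270, draw]
  -- iteration 2/4 --
  FD 7.4: (-7.4,-8.7) -> (-7.4,-16.1) [heading=270, draw]
  RT 270: heading 270 -> 0
  FD 13.9: (-7.4,-16.1) -> (6.5,-16.1) [heading=0, draw]
  FD 8.2: (6.5,-16.1) -> (14.7,-16.1) [heading=0, draw]
  -- iteration 3/4 --
  FD 7.4: (14.7,-16.1) -> (22.1,-16.1) [heading=0, draw]
  RT 270: heading 0 -> 90
  FD 13.9: (22.1,-16.1) -> (22.1,-2.2) [heading=90, draw]
  FD 8.2: (22.1,-2.2) -> (22.1,6) [heading=90, draw]
  -- iteration 4/4 --
  FD 7.4: (22.1,6) -> (22.1,13.4) [heading=90, draw]
  RT 270: heading 90 -> 180
  FD 13.9: (22.1,13.4) -> (8.2,13.4) [heading=180, draw]
  FD 8.2: (8.2,13.4) -> (0,13.4) [heading=180, draw]
]
LT 80: heading 180 -> 260
LT 90: heading 260 -> 350
FD 13.4: (0,13.4) -> (13.196,11.073) [heading=350, draw]
BK 6.4: (13.196,11.073) -> (6.894,12.184) [heading=350, draw]
Final: pos=(6.894,12.184), heading=350, 15 segment(s) drawn
Segments drawn: 15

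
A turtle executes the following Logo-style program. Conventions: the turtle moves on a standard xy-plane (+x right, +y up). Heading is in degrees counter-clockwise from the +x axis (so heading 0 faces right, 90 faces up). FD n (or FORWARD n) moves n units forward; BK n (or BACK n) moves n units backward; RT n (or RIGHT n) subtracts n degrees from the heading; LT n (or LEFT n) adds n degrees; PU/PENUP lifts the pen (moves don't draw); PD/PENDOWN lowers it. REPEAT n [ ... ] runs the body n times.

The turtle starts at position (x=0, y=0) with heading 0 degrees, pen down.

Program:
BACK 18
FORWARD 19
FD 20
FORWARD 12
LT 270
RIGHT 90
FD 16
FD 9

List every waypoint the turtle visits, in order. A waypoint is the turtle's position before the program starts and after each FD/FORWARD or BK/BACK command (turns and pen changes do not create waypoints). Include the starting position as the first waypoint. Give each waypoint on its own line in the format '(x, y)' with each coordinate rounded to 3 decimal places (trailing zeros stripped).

Executing turtle program step by step:
Start: pos=(0,0), heading=0, pen down
BK 18: (0,0) -> (-18,0) [heading=0, draw]
FD 19: (-18,0) -> (1,0) [heading=0, draw]
FD 20: (1,0) -> (21,0) [heading=0, draw]
FD 12: (21,0) -> (33,0) [heading=0, draw]
LT 270: heading 0 -> 270
RT 90: heading 270 -> 180
FD 16: (33,0) -> (17,0) [heading=180, draw]
FD 9: (17,0) -> (8,0) [heading=180, draw]
Final: pos=(8,0), heading=180, 6 segment(s) drawn
Waypoints (7 total):
(0, 0)
(-18, 0)
(1, 0)
(21, 0)
(33, 0)
(17, 0)
(8, 0)

Answer: (0, 0)
(-18, 0)
(1, 0)
(21, 0)
(33, 0)
(17, 0)
(8, 0)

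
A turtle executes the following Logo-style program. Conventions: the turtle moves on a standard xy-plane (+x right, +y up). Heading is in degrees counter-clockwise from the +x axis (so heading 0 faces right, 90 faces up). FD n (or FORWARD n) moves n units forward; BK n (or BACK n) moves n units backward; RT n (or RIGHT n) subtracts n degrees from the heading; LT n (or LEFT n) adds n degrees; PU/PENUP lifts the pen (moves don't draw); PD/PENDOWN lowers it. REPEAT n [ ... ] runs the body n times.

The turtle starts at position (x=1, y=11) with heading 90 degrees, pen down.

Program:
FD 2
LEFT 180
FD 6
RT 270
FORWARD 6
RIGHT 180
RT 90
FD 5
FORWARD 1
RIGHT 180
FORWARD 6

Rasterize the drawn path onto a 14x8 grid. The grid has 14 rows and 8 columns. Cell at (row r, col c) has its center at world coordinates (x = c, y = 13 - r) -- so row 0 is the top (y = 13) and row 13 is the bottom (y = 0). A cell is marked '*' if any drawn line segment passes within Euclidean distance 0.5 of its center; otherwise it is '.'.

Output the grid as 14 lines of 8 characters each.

Answer: .*.....*
.*.....*
.*.....*
.*.....*
.*.....*
.*.....*
.*******
........
........
........
........
........
........
........

Derivation:
Segment 0: (1,11) -> (1,13)
Segment 1: (1,13) -> (1,7)
Segment 2: (1,7) -> (7,7)
Segment 3: (7,7) -> (7,12)
Segment 4: (7,12) -> (7,13)
Segment 5: (7,13) -> (7,7)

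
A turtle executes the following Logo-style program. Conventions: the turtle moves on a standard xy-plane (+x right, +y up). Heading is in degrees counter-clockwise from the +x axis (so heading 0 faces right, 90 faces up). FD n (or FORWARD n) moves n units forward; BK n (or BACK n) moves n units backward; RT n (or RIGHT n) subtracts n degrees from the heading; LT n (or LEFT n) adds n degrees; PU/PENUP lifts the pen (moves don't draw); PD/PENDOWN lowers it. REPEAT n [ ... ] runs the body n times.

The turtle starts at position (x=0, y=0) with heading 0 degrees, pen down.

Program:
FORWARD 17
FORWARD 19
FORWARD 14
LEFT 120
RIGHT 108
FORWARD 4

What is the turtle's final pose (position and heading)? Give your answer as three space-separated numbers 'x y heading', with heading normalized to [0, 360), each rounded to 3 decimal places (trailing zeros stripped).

Answer: 53.913 0.832 12

Derivation:
Executing turtle program step by step:
Start: pos=(0,0), heading=0, pen down
FD 17: (0,0) -> (17,0) [heading=0, draw]
FD 19: (17,0) -> (36,0) [heading=0, draw]
FD 14: (36,0) -> (50,0) [heading=0, draw]
LT 120: heading 0 -> 120
RT 108: heading 120 -> 12
FD 4: (50,0) -> (53.913,0.832) [heading=12, draw]
Final: pos=(53.913,0.832), heading=12, 4 segment(s) drawn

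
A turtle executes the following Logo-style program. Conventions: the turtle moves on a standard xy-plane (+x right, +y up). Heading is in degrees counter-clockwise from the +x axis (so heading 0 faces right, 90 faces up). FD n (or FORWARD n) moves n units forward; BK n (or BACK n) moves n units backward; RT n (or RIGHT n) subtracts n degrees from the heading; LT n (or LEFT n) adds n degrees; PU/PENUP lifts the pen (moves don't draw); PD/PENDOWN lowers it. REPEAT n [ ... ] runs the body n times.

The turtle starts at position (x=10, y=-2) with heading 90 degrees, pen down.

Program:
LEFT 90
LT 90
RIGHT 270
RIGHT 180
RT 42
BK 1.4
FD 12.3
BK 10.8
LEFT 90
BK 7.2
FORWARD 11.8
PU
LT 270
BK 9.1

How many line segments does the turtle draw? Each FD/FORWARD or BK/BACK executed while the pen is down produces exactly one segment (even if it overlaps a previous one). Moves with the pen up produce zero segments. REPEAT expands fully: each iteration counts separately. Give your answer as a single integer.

Executing turtle program step by step:
Start: pos=(10,-2), heading=90, pen down
LT 90: heading 90 -> 180
LT 90: heading 180 -> 270
RT 270: heading 270 -> 0
RT 180: heading 0 -> 180
RT 42: heading 180 -> 138
BK 1.4: (10,-2) -> (11.04,-2.937) [heading=138, draw]
FD 12.3: (11.04,-2.937) -> (1.9,5.294) [heading=138, draw]
BK 10.8: (1.9,5.294) -> (9.926,-1.933) [heading=138, draw]
LT 90: heading 138 -> 228
BK 7.2: (9.926,-1.933) -> (14.743,3.418) [heading=228, draw]
FD 11.8: (14.743,3.418) -> (6.848,-5.352) [heading=228, draw]
PU: pen up
LT 270: heading 228 -> 138
BK 9.1: (6.848,-5.352) -> (13.61,-11.441) [heading=138, move]
Final: pos=(13.61,-11.441), heading=138, 5 segment(s) drawn
Segments drawn: 5

Answer: 5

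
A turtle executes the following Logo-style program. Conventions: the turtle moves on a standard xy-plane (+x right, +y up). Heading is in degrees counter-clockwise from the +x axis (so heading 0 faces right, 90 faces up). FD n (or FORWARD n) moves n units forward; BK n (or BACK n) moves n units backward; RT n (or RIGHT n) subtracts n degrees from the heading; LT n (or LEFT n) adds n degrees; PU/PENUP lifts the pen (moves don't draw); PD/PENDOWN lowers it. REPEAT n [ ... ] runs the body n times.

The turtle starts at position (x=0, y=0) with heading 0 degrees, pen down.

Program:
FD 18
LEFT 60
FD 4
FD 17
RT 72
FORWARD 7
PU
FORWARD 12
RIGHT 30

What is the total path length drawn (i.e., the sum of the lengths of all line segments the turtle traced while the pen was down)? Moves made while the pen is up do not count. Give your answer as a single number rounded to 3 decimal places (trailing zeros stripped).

Executing turtle program step by step:
Start: pos=(0,0), heading=0, pen down
FD 18: (0,0) -> (18,0) [heading=0, draw]
LT 60: heading 0 -> 60
FD 4: (18,0) -> (20,3.464) [heading=60, draw]
FD 17: (20,3.464) -> (28.5,18.187) [heading=60, draw]
RT 72: heading 60 -> 348
FD 7: (28.5,18.187) -> (35.347,16.731) [heading=348, draw]
PU: pen up
FD 12: (35.347,16.731) -> (47.085,14.236) [heading=348, move]
RT 30: heading 348 -> 318
Final: pos=(47.085,14.236), heading=318, 4 segment(s) drawn

Segment lengths:
  seg 1: (0,0) -> (18,0), length = 18
  seg 2: (18,0) -> (20,3.464), length = 4
  seg 3: (20,3.464) -> (28.5,18.187), length = 17
  seg 4: (28.5,18.187) -> (35.347,16.731), length = 7
Total = 46

Answer: 46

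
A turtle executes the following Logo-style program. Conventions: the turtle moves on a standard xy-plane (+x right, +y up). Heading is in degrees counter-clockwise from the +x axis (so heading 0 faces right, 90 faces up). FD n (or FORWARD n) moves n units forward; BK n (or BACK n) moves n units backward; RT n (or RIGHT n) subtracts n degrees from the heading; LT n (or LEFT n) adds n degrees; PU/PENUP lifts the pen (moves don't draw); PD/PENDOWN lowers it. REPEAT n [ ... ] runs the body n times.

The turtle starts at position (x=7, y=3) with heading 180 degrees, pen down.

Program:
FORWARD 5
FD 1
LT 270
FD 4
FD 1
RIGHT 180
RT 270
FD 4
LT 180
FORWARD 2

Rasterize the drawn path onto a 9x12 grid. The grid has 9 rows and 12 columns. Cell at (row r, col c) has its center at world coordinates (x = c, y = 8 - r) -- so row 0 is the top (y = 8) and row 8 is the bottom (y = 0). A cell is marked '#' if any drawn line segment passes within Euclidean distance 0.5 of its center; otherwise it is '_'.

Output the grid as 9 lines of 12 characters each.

Segment 0: (7,3) -> (2,3)
Segment 1: (2,3) -> (1,3)
Segment 2: (1,3) -> (1,7)
Segment 3: (1,7) -> (1,8)
Segment 4: (1,8) -> (5,8)
Segment 5: (5,8) -> (3,8)

Answer: _#####______
_#__________
_#__________
_#__________
_#__________
_#######____
____________
____________
____________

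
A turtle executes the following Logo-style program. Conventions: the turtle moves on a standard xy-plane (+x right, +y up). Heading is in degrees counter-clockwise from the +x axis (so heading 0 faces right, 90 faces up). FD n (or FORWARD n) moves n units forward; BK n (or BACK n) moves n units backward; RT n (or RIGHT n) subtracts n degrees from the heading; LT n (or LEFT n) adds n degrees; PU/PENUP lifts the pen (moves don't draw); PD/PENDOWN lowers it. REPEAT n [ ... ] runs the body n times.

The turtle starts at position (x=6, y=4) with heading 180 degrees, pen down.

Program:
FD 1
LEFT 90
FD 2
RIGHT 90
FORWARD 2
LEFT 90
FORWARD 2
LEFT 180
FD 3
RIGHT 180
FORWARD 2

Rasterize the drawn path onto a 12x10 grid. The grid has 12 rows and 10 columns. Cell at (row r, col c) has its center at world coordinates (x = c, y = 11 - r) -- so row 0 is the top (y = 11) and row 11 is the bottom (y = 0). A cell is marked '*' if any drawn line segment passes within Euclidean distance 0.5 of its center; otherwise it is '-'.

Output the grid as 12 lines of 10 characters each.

Segment 0: (6,4) -> (5,4)
Segment 1: (5,4) -> (5,2)
Segment 2: (5,2) -> (3,2)
Segment 3: (3,2) -> (3,0)
Segment 4: (3,0) -> (3,3)
Segment 5: (3,3) -> (3,1)

Answer: ----------
----------
----------
----------
----------
----------
----------
-----**---
---*-*----
---***----
---*------
---*------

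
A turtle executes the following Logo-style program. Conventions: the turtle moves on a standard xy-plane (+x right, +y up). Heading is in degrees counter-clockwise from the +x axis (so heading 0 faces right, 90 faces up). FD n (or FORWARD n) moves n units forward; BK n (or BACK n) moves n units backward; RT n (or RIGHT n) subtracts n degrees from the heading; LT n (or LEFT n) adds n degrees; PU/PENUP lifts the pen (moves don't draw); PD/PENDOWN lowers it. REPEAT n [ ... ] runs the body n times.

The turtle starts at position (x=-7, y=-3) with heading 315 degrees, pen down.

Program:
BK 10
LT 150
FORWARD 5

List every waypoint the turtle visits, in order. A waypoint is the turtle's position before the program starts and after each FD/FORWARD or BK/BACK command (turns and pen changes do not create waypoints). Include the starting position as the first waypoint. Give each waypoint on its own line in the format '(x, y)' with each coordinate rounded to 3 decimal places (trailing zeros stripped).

Answer: (-7, -3)
(-14.071, 4.071)
(-15.365, 8.901)

Derivation:
Executing turtle program step by step:
Start: pos=(-7,-3), heading=315, pen down
BK 10: (-7,-3) -> (-14.071,4.071) [heading=315, draw]
LT 150: heading 315 -> 105
FD 5: (-14.071,4.071) -> (-15.365,8.901) [heading=105, draw]
Final: pos=(-15.365,8.901), heading=105, 2 segment(s) drawn
Waypoints (3 total):
(-7, -3)
(-14.071, 4.071)
(-15.365, 8.901)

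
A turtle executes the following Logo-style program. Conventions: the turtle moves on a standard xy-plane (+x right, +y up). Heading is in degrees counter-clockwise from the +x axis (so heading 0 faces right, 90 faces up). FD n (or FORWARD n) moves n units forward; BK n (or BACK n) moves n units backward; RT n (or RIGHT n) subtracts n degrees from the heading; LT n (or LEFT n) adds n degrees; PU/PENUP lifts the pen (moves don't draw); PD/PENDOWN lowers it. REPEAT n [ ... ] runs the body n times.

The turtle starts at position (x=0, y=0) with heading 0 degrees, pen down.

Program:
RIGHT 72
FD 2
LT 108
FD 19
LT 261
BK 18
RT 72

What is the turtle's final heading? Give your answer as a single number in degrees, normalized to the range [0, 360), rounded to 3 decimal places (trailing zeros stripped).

Executing turtle program step by step:
Start: pos=(0,0), heading=0, pen down
RT 72: heading 0 -> 288
FD 2: (0,0) -> (0.618,-1.902) [heading=288, draw]
LT 108: heading 288 -> 36
FD 19: (0.618,-1.902) -> (15.989,9.266) [heading=36, draw]
LT 261: heading 36 -> 297
BK 18: (15.989,9.266) -> (7.818,25.304) [heading=297, draw]
RT 72: heading 297 -> 225
Final: pos=(7.818,25.304), heading=225, 3 segment(s) drawn

Answer: 225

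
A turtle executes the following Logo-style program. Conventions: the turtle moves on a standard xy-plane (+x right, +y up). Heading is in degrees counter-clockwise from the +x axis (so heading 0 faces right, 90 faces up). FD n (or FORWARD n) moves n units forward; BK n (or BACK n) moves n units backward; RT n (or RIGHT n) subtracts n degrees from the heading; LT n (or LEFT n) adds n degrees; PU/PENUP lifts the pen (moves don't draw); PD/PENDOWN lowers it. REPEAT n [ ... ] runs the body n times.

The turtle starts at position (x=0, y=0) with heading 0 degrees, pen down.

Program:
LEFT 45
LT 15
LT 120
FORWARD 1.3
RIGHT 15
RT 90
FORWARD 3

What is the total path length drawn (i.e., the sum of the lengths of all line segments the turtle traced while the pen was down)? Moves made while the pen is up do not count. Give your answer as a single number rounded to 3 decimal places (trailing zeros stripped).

Executing turtle program step by step:
Start: pos=(0,0), heading=0, pen down
LT 45: heading 0 -> 45
LT 15: heading 45 -> 60
LT 120: heading 60 -> 180
FD 1.3: (0,0) -> (-1.3,0) [heading=180, draw]
RT 15: heading 180 -> 165
RT 90: heading 165 -> 75
FD 3: (-1.3,0) -> (-0.524,2.898) [heading=75, draw]
Final: pos=(-0.524,2.898), heading=75, 2 segment(s) drawn

Segment lengths:
  seg 1: (0,0) -> (-1.3,0), length = 1.3
  seg 2: (-1.3,0) -> (-0.524,2.898), length = 3
Total = 4.3

Answer: 4.3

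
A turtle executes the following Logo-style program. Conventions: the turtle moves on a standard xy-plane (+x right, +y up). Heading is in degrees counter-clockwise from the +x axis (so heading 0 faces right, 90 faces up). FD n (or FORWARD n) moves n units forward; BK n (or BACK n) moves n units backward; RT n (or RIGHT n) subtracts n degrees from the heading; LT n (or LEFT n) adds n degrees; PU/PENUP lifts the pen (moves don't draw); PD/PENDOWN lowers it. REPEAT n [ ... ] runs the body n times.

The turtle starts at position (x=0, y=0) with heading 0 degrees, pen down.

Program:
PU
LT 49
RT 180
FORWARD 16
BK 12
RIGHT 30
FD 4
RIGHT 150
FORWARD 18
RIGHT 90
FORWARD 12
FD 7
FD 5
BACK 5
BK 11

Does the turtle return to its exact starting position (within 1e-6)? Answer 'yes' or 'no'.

Executing turtle program step by step:
Start: pos=(0,0), heading=0, pen down
PU: pen up
LT 49: heading 0 -> 49
RT 180: heading 49 -> 229
FD 16: (0,0) -> (-10.497,-12.075) [heading=229, move]
BK 12: (-10.497,-12.075) -> (-2.624,-3.019) [heading=229, move]
RT 30: heading 229 -> 199
FD 4: (-2.624,-3.019) -> (-6.406,-4.321) [heading=199, move]
RT 150: heading 199 -> 49
FD 18: (-6.406,-4.321) -> (5.403,9.264) [heading=49, move]
RT 90: heading 49 -> 319
FD 12: (5.403,9.264) -> (14.459,1.391) [heading=319, move]
FD 7: (14.459,1.391) -> (19.742,-3.201) [heading=319, move]
FD 5: (19.742,-3.201) -> (23.516,-6.482) [heading=319, move]
BK 5: (23.516,-6.482) -> (19.742,-3.201) [heading=319, move]
BK 11: (19.742,-3.201) -> (11.44,4.015) [heading=319, move]
Final: pos=(11.44,4.015), heading=319, 0 segment(s) drawn

Start position: (0, 0)
Final position: (11.44, 4.015)
Distance = 12.125; >= 1e-6 -> NOT closed

Answer: no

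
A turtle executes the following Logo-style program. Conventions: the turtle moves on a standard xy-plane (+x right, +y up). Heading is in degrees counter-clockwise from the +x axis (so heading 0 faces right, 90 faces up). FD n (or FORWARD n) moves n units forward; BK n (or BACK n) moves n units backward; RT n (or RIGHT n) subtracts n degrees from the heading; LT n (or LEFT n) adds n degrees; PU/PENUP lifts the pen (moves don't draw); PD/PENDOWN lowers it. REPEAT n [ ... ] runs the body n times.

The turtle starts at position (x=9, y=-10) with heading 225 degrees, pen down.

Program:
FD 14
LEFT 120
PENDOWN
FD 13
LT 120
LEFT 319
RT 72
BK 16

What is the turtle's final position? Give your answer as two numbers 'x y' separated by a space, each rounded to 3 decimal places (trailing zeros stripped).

Executing turtle program step by step:
Start: pos=(9,-10), heading=225, pen down
FD 14: (9,-10) -> (-0.899,-19.899) [heading=225, draw]
LT 120: heading 225 -> 345
PD: pen down
FD 13: (-0.899,-19.899) -> (11.658,-23.264) [heading=345, draw]
LT 120: heading 345 -> 105
LT 319: heading 105 -> 64
RT 72: heading 64 -> 352
BK 16: (11.658,-23.264) -> (-4.187,-21.037) [heading=352, draw]
Final: pos=(-4.187,-21.037), heading=352, 3 segment(s) drawn

Answer: -4.187 -21.037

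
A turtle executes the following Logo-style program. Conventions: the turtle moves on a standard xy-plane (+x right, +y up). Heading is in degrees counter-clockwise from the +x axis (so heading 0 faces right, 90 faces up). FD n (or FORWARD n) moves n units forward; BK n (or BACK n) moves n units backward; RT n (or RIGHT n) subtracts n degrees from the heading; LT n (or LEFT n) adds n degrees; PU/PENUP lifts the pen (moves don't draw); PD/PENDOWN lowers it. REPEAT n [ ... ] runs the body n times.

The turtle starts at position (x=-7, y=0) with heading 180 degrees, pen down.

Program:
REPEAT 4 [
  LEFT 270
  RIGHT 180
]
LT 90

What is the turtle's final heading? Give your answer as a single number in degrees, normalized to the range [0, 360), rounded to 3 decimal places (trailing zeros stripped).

Executing turtle program step by step:
Start: pos=(-7,0), heading=180, pen down
REPEAT 4 [
  -- iteration 1/4 --
  LT 270: heading 180 -> 90
  RT 180: heading 90 -> 270
  -- iteration 2/4 --
  LT 270: heading 270 -> 180
  RT 180: heading 180 -> 0
  -- iteration 3/4 --
  LT 270: heading 0 -> 270
  RT 180: heading 270 -> 90
  -- iteration 4/4 --
  LT 270: heading 90 -> 0
  RT 180: heading 0 -> 180
]
LT 90: heading 180 -> 270
Final: pos=(-7,0), heading=270, 0 segment(s) drawn

Answer: 270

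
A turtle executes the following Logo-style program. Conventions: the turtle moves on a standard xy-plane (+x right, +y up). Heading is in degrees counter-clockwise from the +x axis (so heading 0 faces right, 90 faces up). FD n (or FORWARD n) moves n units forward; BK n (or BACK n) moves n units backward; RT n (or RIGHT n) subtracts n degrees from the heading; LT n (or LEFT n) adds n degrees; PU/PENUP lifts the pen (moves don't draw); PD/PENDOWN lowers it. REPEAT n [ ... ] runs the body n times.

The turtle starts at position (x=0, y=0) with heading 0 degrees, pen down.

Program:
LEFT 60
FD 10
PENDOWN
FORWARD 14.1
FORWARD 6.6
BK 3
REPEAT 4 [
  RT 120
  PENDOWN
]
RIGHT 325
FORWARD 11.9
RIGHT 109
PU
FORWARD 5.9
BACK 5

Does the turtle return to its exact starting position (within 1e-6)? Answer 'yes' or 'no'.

Executing turtle program step by step:
Start: pos=(0,0), heading=0, pen down
LT 60: heading 0 -> 60
FD 10: (0,0) -> (5,8.66) [heading=60, draw]
PD: pen down
FD 14.1: (5,8.66) -> (12.05,20.871) [heading=60, draw]
FD 6.6: (12.05,20.871) -> (15.35,26.587) [heading=60, draw]
BK 3: (15.35,26.587) -> (13.85,23.989) [heading=60, draw]
REPEAT 4 [
  -- iteration 1/4 --
  RT 120: heading 60 -> 300
  PD: pen down
  -- iteration 2/4 --
  RT 120: heading 300 -> 180
  PD: pen down
  -- iteration 3/4 --
  RT 120: heading 180 -> 60
  PD: pen down
  -- iteration 4/4 --
  RT 120: heading 60 -> 300
  PD: pen down
]
RT 325: heading 300 -> 335
FD 11.9: (13.85,23.989) -> (24.635,18.96) [heading=335, draw]
RT 109: heading 335 -> 226
PU: pen up
FD 5.9: (24.635,18.96) -> (20.537,14.716) [heading=226, move]
BK 5: (20.537,14.716) -> (24.01,18.312) [heading=226, move]
Final: pos=(24.01,18.312), heading=226, 5 segment(s) drawn

Start position: (0, 0)
Final position: (24.01, 18.312)
Distance = 30.196; >= 1e-6 -> NOT closed

Answer: no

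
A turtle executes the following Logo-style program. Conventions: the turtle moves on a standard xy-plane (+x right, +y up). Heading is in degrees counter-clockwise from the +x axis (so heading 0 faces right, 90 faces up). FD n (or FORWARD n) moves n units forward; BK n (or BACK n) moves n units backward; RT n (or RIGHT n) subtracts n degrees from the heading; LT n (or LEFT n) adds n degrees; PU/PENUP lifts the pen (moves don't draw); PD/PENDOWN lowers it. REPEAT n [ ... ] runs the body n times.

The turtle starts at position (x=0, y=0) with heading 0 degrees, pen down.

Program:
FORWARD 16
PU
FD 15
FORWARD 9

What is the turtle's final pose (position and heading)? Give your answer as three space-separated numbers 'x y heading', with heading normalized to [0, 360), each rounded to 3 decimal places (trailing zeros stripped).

Executing turtle program step by step:
Start: pos=(0,0), heading=0, pen down
FD 16: (0,0) -> (16,0) [heading=0, draw]
PU: pen up
FD 15: (16,0) -> (31,0) [heading=0, move]
FD 9: (31,0) -> (40,0) [heading=0, move]
Final: pos=(40,0), heading=0, 1 segment(s) drawn

Answer: 40 0 0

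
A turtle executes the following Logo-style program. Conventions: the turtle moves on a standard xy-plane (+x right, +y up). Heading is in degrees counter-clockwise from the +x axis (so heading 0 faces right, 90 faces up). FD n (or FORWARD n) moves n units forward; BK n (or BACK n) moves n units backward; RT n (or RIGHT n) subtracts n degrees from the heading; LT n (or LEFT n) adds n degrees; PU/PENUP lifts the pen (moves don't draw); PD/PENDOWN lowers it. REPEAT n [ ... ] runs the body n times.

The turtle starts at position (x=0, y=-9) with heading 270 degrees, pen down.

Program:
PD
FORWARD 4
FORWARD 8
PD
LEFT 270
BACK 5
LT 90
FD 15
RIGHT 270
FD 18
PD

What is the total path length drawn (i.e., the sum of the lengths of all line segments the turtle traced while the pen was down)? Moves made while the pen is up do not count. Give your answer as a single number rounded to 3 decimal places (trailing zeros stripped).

Executing turtle program step by step:
Start: pos=(0,-9), heading=270, pen down
PD: pen down
FD 4: (0,-9) -> (0,-13) [heading=270, draw]
FD 8: (0,-13) -> (0,-21) [heading=270, draw]
PD: pen down
LT 270: heading 270 -> 180
BK 5: (0,-21) -> (5,-21) [heading=180, draw]
LT 90: heading 180 -> 270
FD 15: (5,-21) -> (5,-36) [heading=270, draw]
RT 270: heading 270 -> 0
FD 18: (5,-36) -> (23,-36) [heading=0, draw]
PD: pen down
Final: pos=(23,-36), heading=0, 5 segment(s) drawn

Segment lengths:
  seg 1: (0,-9) -> (0,-13), length = 4
  seg 2: (0,-13) -> (0,-21), length = 8
  seg 3: (0,-21) -> (5,-21), length = 5
  seg 4: (5,-21) -> (5,-36), length = 15
  seg 5: (5,-36) -> (23,-36), length = 18
Total = 50

Answer: 50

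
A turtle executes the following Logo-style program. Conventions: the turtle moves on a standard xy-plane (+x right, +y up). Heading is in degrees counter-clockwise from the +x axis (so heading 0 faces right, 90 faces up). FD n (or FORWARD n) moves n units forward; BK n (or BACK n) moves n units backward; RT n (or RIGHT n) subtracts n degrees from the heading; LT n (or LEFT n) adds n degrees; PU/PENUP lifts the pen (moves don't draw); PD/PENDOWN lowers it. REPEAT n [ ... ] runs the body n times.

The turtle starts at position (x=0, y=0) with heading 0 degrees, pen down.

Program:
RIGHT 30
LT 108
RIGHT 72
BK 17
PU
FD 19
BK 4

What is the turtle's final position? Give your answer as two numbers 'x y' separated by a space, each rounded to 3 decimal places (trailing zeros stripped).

Answer: -1.989 -0.209

Derivation:
Executing turtle program step by step:
Start: pos=(0,0), heading=0, pen down
RT 30: heading 0 -> 330
LT 108: heading 330 -> 78
RT 72: heading 78 -> 6
BK 17: (0,0) -> (-16.907,-1.777) [heading=6, draw]
PU: pen up
FD 19: (-16.907,-1.777) -> (1.989,0.209) [heading=6, move]
BK 4: (1.989,0.209) -> (-1.989,-0.209) [heading=6, move]
Final: pos=(-1.989,-0.209), heading=6, 1 segment(s) drawn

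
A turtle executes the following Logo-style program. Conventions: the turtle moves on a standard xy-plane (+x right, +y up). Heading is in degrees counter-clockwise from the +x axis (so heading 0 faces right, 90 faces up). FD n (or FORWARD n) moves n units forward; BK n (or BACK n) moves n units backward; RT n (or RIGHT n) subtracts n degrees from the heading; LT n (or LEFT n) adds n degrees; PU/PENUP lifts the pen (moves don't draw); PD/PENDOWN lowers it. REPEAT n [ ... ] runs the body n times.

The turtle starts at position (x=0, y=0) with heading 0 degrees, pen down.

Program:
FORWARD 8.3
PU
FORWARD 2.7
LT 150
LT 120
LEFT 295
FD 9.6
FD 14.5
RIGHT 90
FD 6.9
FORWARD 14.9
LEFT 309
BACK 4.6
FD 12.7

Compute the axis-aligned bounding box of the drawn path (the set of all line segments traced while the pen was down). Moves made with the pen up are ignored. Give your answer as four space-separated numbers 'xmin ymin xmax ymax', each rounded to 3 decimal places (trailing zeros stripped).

Executing turtle program step by step:
Start: pos=(0,0), heading=0, pen down
FD 8.3: (0,0) -> (8.3,0) [heading=0, draw]
PU: pen up
FD 2.7: (8.3,0) -> (11,0) [heading=0, move]
LT 150: heading 0 -> 150
LT 120: heading 150 -> 270
LT 295: heading 270 -> 205
FD 9.6: (11,0) -> (2.299,-4.057) [heading=205, move]
FD 14.5: (2.299,-4.057) -> (-10.842,-10.185) [heading=205, move]
RT 90: heading 205 -> 115
FD 6.9: (-10.842,-10.185) -> (-13.758,-3.932) [heading=115, move]
FD 14.9: (-13.758,-3.932) -> (-20.055,9.572) [heading=115, move]
LT 309: heading 115 -> 64
BK 4.6: (-20.055,9.572) -> (-22.072,5.438) [heading=64, move]
FD 12.7: (-22.072,5.438) -> (-16.504,16.853) [heading=64, move]
Final: pos=(-16.504,16.853), heading=64, 1 segment(s) drawn

Segment endpoints: x in {0, 8.3}, y in {0}
xmin=0, ymin=0, xmax=8.3, ymax=0

Answer: 0 0 8.3 0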